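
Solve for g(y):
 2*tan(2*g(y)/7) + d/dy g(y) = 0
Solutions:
 g(y) = -7*asin(C1*exp(-4*y/7))/2 + 7*pi/2
 g(y) = 7*asin(C1*exp(-4*y/7))/2


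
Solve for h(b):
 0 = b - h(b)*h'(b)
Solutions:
 h(b) = -sqrt(C1 + b^2)
 h(b) = sqrt(C1 + b^2)


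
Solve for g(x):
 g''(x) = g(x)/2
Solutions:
 g(x) = C1*exp(-sqrt(2)*x/2) + C2*exp(sqrt(2)*x/2)


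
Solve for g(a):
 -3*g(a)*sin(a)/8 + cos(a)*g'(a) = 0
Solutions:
 g(a) = C1/cos(a)^(3/8)


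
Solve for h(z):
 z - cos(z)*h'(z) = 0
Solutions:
 h(z) = C1 + Integral(z/cos(z), z)


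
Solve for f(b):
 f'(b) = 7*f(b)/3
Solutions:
 f(b) = C1*exp(7*b/3)


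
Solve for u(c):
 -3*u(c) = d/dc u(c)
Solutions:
 u(c) = C1*exp(-3*c)


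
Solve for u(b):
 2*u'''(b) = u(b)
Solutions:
 u(b) = C3*exp(2^(2/3)*b/2) + (C1*sin(2^(2/3)*sqrt(3)*b/4) + C2*cos(2^(2/3)*sqrt(3)*b/4))*exp(-2^(2/3)*b/4)


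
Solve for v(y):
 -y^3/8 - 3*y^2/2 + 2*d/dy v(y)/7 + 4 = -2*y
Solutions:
 v(y) = C1 + 7*y^4/64 + 7*y^3/4 - 7*y^2/2 - 14*y


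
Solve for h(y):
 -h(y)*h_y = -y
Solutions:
 h(y) = -sqrt(C1 + y^2)
 h(y) = sqrt(C1 + y^2)


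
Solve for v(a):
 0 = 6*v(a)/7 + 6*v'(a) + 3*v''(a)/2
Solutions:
 v(a) = C1*exp(2*a*(-1 + sqrt(42)/7)) + C2*exp(-2*a*(sqrt(42)/7 + 1))


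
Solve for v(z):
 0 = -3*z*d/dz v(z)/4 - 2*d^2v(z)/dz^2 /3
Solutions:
 v(z) = C1 + C2*erf(3*z/4)


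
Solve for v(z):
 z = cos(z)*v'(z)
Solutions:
 v(z) = C1 + Integral(z/cos(z), z)


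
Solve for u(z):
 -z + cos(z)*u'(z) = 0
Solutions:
 u(z) = C1 + Integral(z/cos(z), z)


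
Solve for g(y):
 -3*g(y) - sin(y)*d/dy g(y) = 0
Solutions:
 g(y) = C1*(cos(y) + 1)^(3/2)/(cos(y) - 1)^(3/2)


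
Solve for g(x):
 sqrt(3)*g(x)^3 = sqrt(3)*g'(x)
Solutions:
 g(x) = -sqrt(2)*sqrt(-1/(C1 + x))/2
 g(x) = sqrt(2)*sqrt(-1/(C1 + x))/2


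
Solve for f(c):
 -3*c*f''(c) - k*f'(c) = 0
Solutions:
 f(c) = C1 + c^(1 - re(k)/3)*(C2*sin(log(c)*Abs(im(k))/3) + C3*cos(log(c)*im(k)/3))


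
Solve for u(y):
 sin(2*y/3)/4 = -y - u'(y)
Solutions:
 u(y) = C1 - y^2/2 + 3*cos(2*y/3)/8


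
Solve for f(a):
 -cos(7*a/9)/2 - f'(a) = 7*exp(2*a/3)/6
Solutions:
 f(a) = C1 - 7*exp(2*a/3)/4 - 9*sin(7*a/9)/14


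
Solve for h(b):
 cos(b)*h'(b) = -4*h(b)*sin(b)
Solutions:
 h(b) = C1*cos(b)^4


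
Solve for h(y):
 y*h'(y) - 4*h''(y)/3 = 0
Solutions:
 h(y) = C1 + C2*erfi(sqrt(6)*y/4)


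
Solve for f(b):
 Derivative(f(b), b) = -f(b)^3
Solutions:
 f(b) = -sqrt(2)*sqrt(-1/(C1 - b))/2
 f(b) = sqrt(2)*sqrt(-1/(C1 - b))/2


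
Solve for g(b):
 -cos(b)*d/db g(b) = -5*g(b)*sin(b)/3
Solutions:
 g(b) = C1/cos(b)^(5/3)


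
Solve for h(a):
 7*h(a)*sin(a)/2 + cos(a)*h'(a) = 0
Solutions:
 h(a) = C1*cos(a)^(7/2)


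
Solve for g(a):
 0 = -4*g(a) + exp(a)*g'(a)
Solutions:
 g(a) = C1*exp(-4*exp(-a))


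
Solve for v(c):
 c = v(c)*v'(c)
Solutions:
 v(c) = -sqrt(C1 + c^2)
 v(c) = sqrt(C1 + c^2)


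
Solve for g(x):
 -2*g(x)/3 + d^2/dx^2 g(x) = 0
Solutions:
 g(x) = C1*exp(-sqrt(6)*x/3) + C2*exp(sqrt(6)*x/3)


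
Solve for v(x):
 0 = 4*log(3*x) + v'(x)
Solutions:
 v(x) = C1 - 4*x*log(x) - x*log(81) + 4*x


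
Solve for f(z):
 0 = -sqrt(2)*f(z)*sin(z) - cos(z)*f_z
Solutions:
 f(z) = C1*cos(z)^(sqrt(2))


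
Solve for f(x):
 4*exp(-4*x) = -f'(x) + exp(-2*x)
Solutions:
 f(x) = C1 - exp(-2*x)/2 + exp(-4*x)


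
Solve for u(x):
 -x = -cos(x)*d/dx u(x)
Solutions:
 u(x) = C1 + Integral(x/cos(x), x)


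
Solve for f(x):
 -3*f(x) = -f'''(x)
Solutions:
 f(x) = C3*exp(3^(1/3)*x) + (C1*sin(3^(5/6)*x/2) + C2*cos(3^(5/6)*x/2))*exp(-3^(1/3)*x/2)


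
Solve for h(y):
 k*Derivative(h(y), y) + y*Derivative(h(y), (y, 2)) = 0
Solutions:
 h(y) = C1 + y^(1 - re(k))*(C2*sin(log(y)*Abs(im(k))) + C3*cos(log(y)*im(k)))


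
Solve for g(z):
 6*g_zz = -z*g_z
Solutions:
 g(z) = C1 + C2*erf(sqrt(3)*z/6)


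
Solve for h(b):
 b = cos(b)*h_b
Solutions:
 h(b) = C1 + Integral(b/cos(b), b)


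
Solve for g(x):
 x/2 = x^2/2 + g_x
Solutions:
 g(x) = C1 - x^3/6 + x^2/4


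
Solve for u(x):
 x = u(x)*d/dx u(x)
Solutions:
 u(x) = -sqrt(C1 + x^2)
 u(x) = sqrt(C1 + x^2)


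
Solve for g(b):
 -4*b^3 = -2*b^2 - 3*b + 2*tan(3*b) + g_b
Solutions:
 g(b) = C1 - b^4 + 2*b^3/3 + 3*b^2/2 + 2*log(cos(3*b))/3


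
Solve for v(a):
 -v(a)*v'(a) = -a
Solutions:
 v(a) = -sqrt(C1 + a^2)
 v(a) = sqrt(C1 + a^2)


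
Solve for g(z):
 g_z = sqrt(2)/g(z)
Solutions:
 g(z) = -sqrt(C1 + 2*sqrt(2)*z)
 g(z) = sqrt(C1 + 2*sqrt(2)*z)


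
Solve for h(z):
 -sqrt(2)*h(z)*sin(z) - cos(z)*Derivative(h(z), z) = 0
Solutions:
 h(z) = C1*cos(z)^(sqrt(2))


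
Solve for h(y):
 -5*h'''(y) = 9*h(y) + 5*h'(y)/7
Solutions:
 h(y) = C1*exp(y*(-10*3^(2/3)*490^(1/3)/(3969 + sqrt(15755061))^(1/3) + 2100^(1/3)*(3969 + sqrt(15755061))^(1/3))/420)*sin(3^(1/6)*y*(30*490^(1/3)/(3969 + sqrt(15755061))^(1/3) + 3^(2/3)*700^(1/3)*(3969 + sqrt(15755061))^(1/3))/420) + C2*exp(y*(-10*3^(2/3)*490^(1/3)/(3969 + sqrt(15755061))^(1/3) + 2100^(1/3)*(3969 + sqrt(15755061))^(1/3))/420)*cos(3^(1/6)*y*(30*490^(1/3)/(3969 + sqrt(15755061))^(1/3) + 3^(2/3)*700^(1/3)*(3969 + sqrt(15755061))^(1/3))/420) + C3*exp(-y*(-10*3^(2/3)*490^(1/3)/(3969 + sqrt(15755061))^(1/3) + 2100^(1/3)*(3969 + sqrt(15755061))^(1/3))/210)


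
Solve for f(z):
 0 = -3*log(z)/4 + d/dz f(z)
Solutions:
 f(z) = C1 + 3*z*log(z)/4 - 3*z/4


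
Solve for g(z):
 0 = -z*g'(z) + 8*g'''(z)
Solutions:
 g(z) = C1 + Integral(C2*airyai(z/2) + C3*airybi(z/2), z)


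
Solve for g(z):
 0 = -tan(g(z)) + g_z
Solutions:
 g(z) = pi - asin(C1*exp(z))
 g(z) = asin(C1*exp(z))


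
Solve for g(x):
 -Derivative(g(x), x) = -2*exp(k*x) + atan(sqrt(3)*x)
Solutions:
 g(x) = C1 - x*atan(sqrt(3)*x) + 2*Piecewise((exp(k*x)/k, Ne(k, 0)), (x, True)) + sqrt(3)*log(3*x^2 + 1)/6


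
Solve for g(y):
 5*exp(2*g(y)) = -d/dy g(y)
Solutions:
 g(y) = log(-sqrt(-1/(C1 - 5*y))) - log(2)/2
 g(y) = log(-1/(C1 - 5*y))/2 - log(2)/2


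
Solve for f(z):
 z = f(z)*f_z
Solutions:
 f(z) = -sqrt(C1 + z^2)
 f(z) = sqrt(C1 + z^2)


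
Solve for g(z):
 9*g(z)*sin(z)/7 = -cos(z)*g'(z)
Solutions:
 g(z) = C1*cos(z)^(9/7)


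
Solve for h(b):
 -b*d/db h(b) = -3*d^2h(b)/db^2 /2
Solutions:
 h(b) = C1 + C2*erfi(sqrt(3)*b/3)


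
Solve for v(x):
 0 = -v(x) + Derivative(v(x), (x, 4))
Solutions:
 v(x) = C1*exp(-x) + C2*exp(x) + C3*sin(x) + C4*cos(x)


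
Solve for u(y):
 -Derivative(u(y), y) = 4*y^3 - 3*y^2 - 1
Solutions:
 u(y) = C1 - y^4 + y^3 + y


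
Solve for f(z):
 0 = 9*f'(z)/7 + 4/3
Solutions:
 f(z) = C1 - 28*z/27


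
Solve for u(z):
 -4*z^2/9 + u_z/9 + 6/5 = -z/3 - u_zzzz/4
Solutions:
 u(z) = C1 + C4*exp(-2^(2/3)*3^(1/3)*z/3) + 4*z^3/3 - 3*z^2/2 - 54*z/5 + (C2*sin(2^(2/3)*3^(5/6)*z/6) + C3*cos(2^(2/3)*3^(5/6)*z/6))*exp(2^(2/3)*3^(1/3)*z/6)


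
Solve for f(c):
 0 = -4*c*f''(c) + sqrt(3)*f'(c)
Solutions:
 f(c) = C1 + C2*c^(sqrt(3)/4 + 1)


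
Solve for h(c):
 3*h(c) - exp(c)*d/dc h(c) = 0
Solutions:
 h(c) = C1*exp(-3*exp(-c))


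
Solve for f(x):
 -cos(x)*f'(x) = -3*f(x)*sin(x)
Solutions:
 f(x) = C1/cos(x)^3


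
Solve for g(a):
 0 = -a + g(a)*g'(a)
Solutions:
 g(a) = -sqrt(C1 + a^2)
 g(a) = sqrt(C1 + a^2)


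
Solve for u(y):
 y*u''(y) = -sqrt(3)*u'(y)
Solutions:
 u(y) = C1 + C2*y^(1 - sqrt(3))


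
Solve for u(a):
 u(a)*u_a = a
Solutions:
 u(a) = -sqrt(C1 + a^2)
 u(a) = sqrt(C1 + a^2)


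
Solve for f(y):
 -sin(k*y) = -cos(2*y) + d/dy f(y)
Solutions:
 f(y) = C1 + sin(2*y)/2 + cos(k*y)/k


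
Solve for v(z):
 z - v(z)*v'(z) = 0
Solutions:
 v(z) = -sqrt(C1 + z^2)
 v(z) = sqrt(C1 + z^2)


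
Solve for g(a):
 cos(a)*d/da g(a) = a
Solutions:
 g(a) = C1 + Integral(a/cos(a), a)


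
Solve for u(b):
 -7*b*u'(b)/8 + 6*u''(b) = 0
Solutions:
 u(b) = C1 + C2*erfi(sqrt(42)*b/24)


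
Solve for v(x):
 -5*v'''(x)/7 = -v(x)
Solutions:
 v(x) = C3*exp(5^(2/3)*7^(1/3)*x/5) + (C1*sin(sqrt(3)*5^(2/3)*7^(1/3)*x/10) + C2*cos(sqrt(3)*5^(2/3)*7^(1/3)*x/10))*exp(-5^(2/3)*7^(1/3)*x/10)


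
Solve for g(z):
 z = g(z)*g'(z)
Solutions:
 g(z) = -sqrt(C1 + z^2)
 g(z) = sqrt(C1 + z^2)


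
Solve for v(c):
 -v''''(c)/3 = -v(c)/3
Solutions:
 v(c) = C1*exp(-c) + C2*exp(c) + C3*sin(c) + C4*cos(c)


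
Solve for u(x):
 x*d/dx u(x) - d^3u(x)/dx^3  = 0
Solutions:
 u(x) = C1 + Integral(C2*airyai(x) + C3*airybi(x), x)


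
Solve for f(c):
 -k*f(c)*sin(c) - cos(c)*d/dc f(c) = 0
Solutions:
 f(c) = C1*exp(k*log(cos(c)))


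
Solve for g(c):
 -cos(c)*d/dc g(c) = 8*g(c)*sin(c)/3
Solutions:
 g(c) = C1*cos(c)^(8/3)


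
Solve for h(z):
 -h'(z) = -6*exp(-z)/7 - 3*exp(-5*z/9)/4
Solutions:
 h(z) = C1 - 6*exp(-z)/7 - 27*exp(-5*z/9)/20


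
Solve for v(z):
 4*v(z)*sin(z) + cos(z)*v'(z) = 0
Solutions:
 v(z) = C1*cos(z)^4


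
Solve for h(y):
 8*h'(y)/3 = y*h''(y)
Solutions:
 h(y) = C1 + C2*y^(11/3)


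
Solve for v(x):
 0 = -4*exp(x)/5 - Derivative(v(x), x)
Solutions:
 v(x) = C1 - 4*exp(x)/5


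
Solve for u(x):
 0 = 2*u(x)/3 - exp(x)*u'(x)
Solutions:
 u(x) = C1*exp(-2*exp(-x)/3)


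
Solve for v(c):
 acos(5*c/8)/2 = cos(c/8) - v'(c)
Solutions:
 v(c) = C1 - c*acos(5*c/8)/2 + sqrt(64 - 25*c^2)/10 + 8*sin(c/8)


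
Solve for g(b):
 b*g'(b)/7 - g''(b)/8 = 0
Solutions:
 g(b) = C1 + C2*erfi(2*sqrt(7)*b/7)


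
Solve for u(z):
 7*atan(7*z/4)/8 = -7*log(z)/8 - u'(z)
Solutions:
 u(z) = C1 - 7*z*log(z)/8 - 7*z*atan(7*z/4)/8 + 7*z/8 + log(49*z^2 + 16)/4


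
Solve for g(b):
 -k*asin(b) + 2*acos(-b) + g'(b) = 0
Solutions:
 g(b) = C1 - 2*b*acos(-b) + k*(b*asin(b) + sqrt(1 - b^2)) - 2*sqrt(1 - b^2)


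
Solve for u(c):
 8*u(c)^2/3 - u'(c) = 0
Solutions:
 u(c) = -3/(C1 + 8*c)


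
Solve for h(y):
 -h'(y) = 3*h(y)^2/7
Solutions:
 h(y) = 7/(C1 + 3*y)


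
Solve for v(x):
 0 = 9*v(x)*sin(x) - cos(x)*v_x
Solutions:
 v(x) = C1/cos(x)^9


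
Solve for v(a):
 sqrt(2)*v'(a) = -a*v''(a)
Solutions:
 v(a) = C1 + C2*a^(1 - sqrt(2))


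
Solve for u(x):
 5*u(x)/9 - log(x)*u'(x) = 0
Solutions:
 u(x) = C1*exp(5*li(x)/9)


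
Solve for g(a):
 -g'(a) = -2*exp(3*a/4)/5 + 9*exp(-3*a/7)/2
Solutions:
 g(a) = C1 + 8*exp(3*a/4)/15 + 21*exp(-3*a/7)/2


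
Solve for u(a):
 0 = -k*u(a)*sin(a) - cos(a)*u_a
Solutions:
 u(a) = C1*exp(k*log(cos(a)))


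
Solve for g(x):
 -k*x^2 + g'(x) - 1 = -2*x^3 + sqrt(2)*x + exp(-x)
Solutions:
 g(x) = C1 + k*x^3/3 - x^4/2 + sqrt(2)*x^2/2 + x - exp(-x)


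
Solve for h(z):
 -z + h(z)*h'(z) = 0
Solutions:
 h(z) = -sqrt(C1 + z^2)
 h(z) = sqrt(C1 + z^2)


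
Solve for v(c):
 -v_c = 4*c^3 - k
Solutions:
 v(c) = C1 - c^4 + c*k


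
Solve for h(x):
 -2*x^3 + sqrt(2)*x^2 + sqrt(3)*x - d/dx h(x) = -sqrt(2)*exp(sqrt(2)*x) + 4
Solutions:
 h(x) = C1 - x^4/2 + sqrt(2)*x^3/3 + sqrt(3)*x^2/2 - 4*x + exp(sqrt(2)*x)


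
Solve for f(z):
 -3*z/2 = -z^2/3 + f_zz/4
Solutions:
 f(z) = C1 + C2*z + z^4/9 - z^3


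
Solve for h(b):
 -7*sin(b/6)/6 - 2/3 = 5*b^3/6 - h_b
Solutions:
 h(b) = C1 + 5*b^4/24 + 2*b/3 - 7*cos(b/6)


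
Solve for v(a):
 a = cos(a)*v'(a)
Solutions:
 v(a) = C1 + Integral(a/cos(a), a)


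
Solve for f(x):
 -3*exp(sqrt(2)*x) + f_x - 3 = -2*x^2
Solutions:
 f(x) = C1 - 2*x^3/3 + 3*x + 3*sqrt(2)*exp(sqrt(2)*x)/2


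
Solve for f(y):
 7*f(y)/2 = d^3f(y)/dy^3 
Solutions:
 f(y) = C3*exp(2^(2/3)*7^(1/3)*y/2) + (C1*sin(2^(2/3)*sqrt(3)*7^(1/3)*y/4) + C2*cos(2^(2/3)*sqrt(3)*7^(1/3)*y/4))*exp(-2^(2/3)*7^(1/3)*y/4)


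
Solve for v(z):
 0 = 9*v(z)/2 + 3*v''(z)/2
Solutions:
 v(z) = C1*sin(sqrt(3)*z) + C2*cos(sqrt(3)*z)


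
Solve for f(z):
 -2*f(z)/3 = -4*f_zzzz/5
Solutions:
 f(z) = C1*exp(-5^(1/4)*6^(3/4)*z/6) + C2*exp(5^(1/4)*6^(3/4)*z/6) + C3*sin(5^(1/4)*6^(3/4)*z/6) + C4*cos(5^(1/4)*6^(3/4)*z/6)


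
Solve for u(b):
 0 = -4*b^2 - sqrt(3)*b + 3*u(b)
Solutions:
 u(b) = b*(4*b + sqrt(3))/3


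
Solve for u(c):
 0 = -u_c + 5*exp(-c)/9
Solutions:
 u(c) = C1 - 5*exp(-c)/9


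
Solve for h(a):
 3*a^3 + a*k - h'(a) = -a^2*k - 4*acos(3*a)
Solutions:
 h(a) = C1 + 3*a^4/4 + a^3*k/3 + a^2*k/2 + 4*a*acos(3*a) - 4*sqrt(1 - 9*a^2)/3


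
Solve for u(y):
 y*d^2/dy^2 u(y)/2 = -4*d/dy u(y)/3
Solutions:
 u(y) = C1 + C2/y^(5/3)


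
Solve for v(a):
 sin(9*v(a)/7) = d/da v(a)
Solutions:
 -a + 7*log(cos(9*v(a)/7) - 1)/18 - 7*log(cos(9*v(a)/7) + 1)/18 = C1


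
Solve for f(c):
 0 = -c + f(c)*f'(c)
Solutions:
 f(c) = -sqrt(C1 + c^2)
 f(c) = sqrt(C1 + c^2)


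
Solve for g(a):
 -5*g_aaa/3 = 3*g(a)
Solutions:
 g(a) = C3*exp(-15^(2/3)*a/5) + (C1*sin(3*3^(1/6)*5^(2/3)*a/10) + C2*cos(3*3^(1/6)*5^(2/3)*a/10))*exp(15^(2/3)*a/10)


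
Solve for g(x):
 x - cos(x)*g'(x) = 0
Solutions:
 g(x) = C1 + Integral(x/cos(x), x)


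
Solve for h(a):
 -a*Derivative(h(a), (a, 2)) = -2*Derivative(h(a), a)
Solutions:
 h(a) = C1 + C2*a^3


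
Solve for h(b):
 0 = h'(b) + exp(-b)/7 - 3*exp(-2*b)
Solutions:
 h(b) = C1 + exp(-b)/7 - 3*exp(-2*b)/2


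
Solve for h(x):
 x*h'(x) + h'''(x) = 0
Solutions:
 h(x) = C1 + Integral(C2*airyai(-x) + C3*airybi(-x), x)


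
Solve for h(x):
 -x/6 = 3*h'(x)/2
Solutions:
 h(x) = C1 - x^2/18


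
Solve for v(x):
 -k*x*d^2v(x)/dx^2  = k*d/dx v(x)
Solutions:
 v(x) = C1 + C2*log(x)


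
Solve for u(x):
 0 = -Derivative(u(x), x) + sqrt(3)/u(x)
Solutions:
 u(x) = -sqrt(C1 + 2*sqrt(3)*x)
 u(x) = sqrt(C1 + 2*sqrt(3)*x)


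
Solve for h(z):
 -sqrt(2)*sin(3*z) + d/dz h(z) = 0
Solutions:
 h(z) = C1 - sqrt(2)*cos(3*z)/3


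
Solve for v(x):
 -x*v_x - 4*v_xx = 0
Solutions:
 v(x) = C1 + C2*erf(sqrt(2)*x/4)


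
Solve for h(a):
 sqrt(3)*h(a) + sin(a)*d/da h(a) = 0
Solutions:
 h(a) = C1*(cos(a) + 1)^(sqrt(3)/2)/(cos(a) - 1)^(sqrt(3)/2)


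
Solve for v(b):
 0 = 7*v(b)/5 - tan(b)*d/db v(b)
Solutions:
 v(b) = C1*sin(b)^(7/5)


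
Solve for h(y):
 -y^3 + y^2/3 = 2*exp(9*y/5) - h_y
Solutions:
 h(y) = C1 + y^4/4 - y^3/9 + 10*exp(9*y/5)/9


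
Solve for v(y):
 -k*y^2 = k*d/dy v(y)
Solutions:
 v(y) = C1 - y^3/3


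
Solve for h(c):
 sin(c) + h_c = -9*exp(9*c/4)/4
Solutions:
 h(c) = C1 - exp(c)^(9/4) + cos(c)


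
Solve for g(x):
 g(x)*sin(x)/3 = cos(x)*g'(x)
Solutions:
 g(x) = C1/cos(x)^(1/3)


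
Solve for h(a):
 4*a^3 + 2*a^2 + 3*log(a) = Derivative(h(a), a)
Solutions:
 h(a) = C1 + a^4 + 2*a^3/3 + 3*a*log(a) - 3*a


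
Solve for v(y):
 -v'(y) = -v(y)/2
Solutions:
 v(y) = C1*exp(y/2)


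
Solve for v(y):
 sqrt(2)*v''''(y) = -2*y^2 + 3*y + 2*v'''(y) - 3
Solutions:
 v(y) = C1 + C2*y + C3*y^2 + C4*exp(sqrt(2)*y) + y^5/60 + y^4*(-3 + 2*sqrt(2))/48 + y^3*(10 - 3*sqrt(2))/24


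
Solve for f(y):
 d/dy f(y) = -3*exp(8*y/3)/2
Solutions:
 f(y) = C1 - 9*exp(8*y/3)/16


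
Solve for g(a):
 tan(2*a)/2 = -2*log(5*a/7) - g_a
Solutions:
 g(a) = C1 - 2*a*log(a) - 2*a*log(5) + 2*a + 2*a*log(7) + log(cos(2*a))/4


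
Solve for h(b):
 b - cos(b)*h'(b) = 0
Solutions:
 h(b) = C1 + Integral(b/cos(b), b)


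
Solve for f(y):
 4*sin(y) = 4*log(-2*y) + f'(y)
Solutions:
 f(y) = C1 - 4*y*log(-y) - 4*y*log(2) + 4*y - 4*cos(y)


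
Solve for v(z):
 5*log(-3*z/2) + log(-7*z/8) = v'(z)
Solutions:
 v(z) = C1 + 6*z*log(-z) + z*(-6 - 8*log(2) + log(1701))


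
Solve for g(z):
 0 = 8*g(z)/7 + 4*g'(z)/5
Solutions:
 g(z) = C1*exp(-10*z/7)


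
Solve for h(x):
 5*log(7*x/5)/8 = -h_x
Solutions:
 h(x) = C1 - 5*x*log(x)/8 - 5*x*log(7)/8 + 5*x/8 + 5*x*log(5)/8


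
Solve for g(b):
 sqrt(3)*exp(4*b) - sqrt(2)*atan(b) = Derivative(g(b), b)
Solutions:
 g(b) = C1 - sqrt(2)*(b*atan(b) - log(b^2 + 1)/2) + sqrt(3)*exp(4*b)/4


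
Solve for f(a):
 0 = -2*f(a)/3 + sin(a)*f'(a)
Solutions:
 f(a) = C1*(cos(a) - 1)^(1/3)/(cos(a) + 1)^(1/3)


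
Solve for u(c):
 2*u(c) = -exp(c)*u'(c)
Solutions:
 u(c) = C1*exp(2*exp(-c))


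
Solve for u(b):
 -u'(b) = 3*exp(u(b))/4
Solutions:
 u(b) = log(1/(C1 + 3*b)) + 2*log(2)


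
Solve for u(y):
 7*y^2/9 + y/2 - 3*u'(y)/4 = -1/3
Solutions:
 u(y) = C1 + 28*y^3/81 + y^2/3 + 4*y/9


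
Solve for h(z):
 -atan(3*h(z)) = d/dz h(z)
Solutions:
 Integral(1/atan(3*_y), (_y, h(z))) = C1 - z


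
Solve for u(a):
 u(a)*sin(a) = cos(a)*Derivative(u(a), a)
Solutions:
 u(a) = C1/cos(a)


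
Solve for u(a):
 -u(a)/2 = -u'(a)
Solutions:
 u(a) = C1*exp(a/2)


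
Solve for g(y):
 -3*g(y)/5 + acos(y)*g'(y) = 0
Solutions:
 g(y) = C1*exp(3*Integral(1/acos(y), y)/5)


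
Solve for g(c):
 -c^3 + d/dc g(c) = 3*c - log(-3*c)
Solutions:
 g(c) = C1 + c^4/4 + 3*c^2/2 - c*log(-c) + c*(1 - log(3))


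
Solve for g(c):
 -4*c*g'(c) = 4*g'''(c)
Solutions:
 g(c) = C1 + Integral(C2*airyai(-c) + C3*airybi(-c), c)


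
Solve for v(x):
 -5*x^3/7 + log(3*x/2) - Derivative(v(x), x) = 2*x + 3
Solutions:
 v(x) = C1 - 5*x^4/28 - x^2 + x*log(x) - 4*x + x*log(3/2)


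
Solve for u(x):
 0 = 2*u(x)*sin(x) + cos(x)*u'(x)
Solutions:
 u(x) = C1*cos(x)^2


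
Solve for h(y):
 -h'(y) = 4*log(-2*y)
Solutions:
 h(y) = C1 - 4*y*log(-y) + 4*y*(1 - log(2))


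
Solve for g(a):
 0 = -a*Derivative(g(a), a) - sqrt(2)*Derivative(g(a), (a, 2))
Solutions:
 g(a) = C1 + C2*erf(2^(1/4)*a/2)


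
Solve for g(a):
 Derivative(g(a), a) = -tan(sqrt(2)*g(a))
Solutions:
 g(a) = sqrt(2)*(pi - asin(C1*exp(-sqrt(2)*a)))/2
 g(a) = sqrt(2)*asin(C1*exp(-sqrt(2)*a))/2


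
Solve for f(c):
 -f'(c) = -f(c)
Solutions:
 f(c) = C1*exp(c)


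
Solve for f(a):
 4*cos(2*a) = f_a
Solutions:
 f(a) = C1 + 2*sin(2*a)


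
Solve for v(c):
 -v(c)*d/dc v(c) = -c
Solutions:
 v(c) = -sqrt(C1 + c^2)
 v(c) = sqrt(C1 + c^2)


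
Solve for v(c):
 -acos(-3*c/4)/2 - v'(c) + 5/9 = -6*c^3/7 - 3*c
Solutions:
 v(c) = C1 + 3*c^4/14 + 3*c^2/2 - c*acos(-3*c/4)/2 + 5*c/9 - sqrt(16 - 9*c^2)/6


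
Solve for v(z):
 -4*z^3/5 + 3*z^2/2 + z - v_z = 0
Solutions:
 v(z) = C1 - z^4/5 + z^3/2 + z^2/2


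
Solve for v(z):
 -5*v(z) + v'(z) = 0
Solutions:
 v(z) = C1*exp(5*z)


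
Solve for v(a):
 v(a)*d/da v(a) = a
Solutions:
 v(a) = -sqrt(C1 + a^2)
 v(a) = sqrt(C1 + a^2)


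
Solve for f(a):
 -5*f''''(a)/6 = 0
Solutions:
 f(a) = C1 + C2*a + C3*a^2 + C4*a^3


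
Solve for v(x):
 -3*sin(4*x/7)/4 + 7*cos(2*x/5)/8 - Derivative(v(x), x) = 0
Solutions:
 v(x) = C1 + 35*sin(2*x/5)/16 + 21*cos(4*x/7)/16


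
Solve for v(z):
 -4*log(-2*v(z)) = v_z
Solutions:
 Integral(1/(log(-_y) + log(2)), (_y, v(z)))/4 = C1 - z


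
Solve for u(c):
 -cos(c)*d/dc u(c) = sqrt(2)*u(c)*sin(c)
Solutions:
 u(c) = C1*cos(c)^(sqrt(2))


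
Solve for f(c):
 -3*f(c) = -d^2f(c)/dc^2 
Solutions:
 f(c) = C1*exp(-sqrt(3)*c) + C2*exp(sqrt(3)*c)


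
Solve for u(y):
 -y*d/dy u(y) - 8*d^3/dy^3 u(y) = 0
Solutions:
 u(y) = C1 + Integral(C2*airyai(-y/2) + C3*airybi(-y/2), y)


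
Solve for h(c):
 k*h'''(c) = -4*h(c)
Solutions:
 h(c) = C1*exp(2^(2/3)*c*(-1/k)^(1/3)) + C2*exp(2^(2/3)*c*(-1/k)^(1/3)*(-1 + sqrt(3)*I)/2) + C3*exp(-2^(2/3)*c*(-1/k)^(1/3)*(1 + sqrt(3)*I)/2)


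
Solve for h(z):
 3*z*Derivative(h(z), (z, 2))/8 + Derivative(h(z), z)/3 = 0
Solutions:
 h(z) = C1 + C2*z^(1/9)


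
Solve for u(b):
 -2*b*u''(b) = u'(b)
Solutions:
 u(b) = C1 + C2*sqrt(b)


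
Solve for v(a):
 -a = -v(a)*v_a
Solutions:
 v(a) = -sqrt(C1 + a^2)
 v(a) = sqrt(C1 + a^2)


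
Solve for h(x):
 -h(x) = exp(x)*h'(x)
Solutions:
 h(x) = C1*exp(exp(-x))


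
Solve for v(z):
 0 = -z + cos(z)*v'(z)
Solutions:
 v(z) = C1 + Integral(z/cos(z), z)


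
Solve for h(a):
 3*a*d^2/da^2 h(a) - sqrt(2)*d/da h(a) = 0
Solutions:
 h(a) = C1 + C2*a^(sqrt(2)/3 + 1)


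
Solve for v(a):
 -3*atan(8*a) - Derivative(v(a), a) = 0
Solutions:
 v(a) = C1 - 3*a*atan(8*a) + 3*log(64*a^2 + 1)/16


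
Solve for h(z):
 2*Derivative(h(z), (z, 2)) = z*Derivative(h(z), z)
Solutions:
 h(z) = C1 + C2*erfi(z/2)


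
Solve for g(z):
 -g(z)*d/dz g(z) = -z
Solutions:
 g(z) = -sqrt(C1 + z^2)
 g(z) = sqrt(C1 + z^2)


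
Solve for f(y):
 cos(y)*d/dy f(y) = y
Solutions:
 f(y) = C1 + Integral(y/cos(y), y)


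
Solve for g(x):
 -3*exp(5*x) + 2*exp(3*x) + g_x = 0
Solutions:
 g(x) = C1 + 3*exp(5*x)/5 - 2*exp(3*x)/3


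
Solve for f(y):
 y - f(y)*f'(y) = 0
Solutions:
 f(y) = -sqrt(C1 + y^2)
 f(y) = sqrt(C1 + y^2)


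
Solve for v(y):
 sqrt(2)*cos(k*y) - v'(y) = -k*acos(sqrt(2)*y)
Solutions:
 v(y) = C1 + k*(y*acos(sqrt(2)*y) - sqrt(2)*sqrt(1 - 2*y^2)/2) + sqrt(2)*Piecewise((sin(k*y)/k, Ne(k, 0)), (y, True))


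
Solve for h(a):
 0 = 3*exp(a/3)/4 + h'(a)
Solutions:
 h(a) = C1 - 9*exp(a/3)/4


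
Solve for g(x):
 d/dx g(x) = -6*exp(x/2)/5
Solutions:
 g(x) = C1 - 12*exp(x/2)/5


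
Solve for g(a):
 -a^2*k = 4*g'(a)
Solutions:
 g(a) = C1 - a^3*k/12


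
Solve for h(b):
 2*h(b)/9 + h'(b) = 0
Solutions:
 h(b) = C1*exp(-2*b/9)


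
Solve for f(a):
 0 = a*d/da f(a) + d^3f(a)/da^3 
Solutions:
 f(a) = C1 + Integral(C2*airyai(-a) + C3*airybi(-a), a)


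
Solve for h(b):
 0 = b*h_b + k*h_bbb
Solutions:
 h(b) = C1 + Integral(C2*airyai(b*(-1/k)^(1/3)) + C3*airybi(b*(-1/k)^(1/3)), b)


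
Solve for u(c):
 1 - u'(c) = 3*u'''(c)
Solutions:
 u(c) = C1 + C2*sin(sqrt(3)*c/3) + C3*cos(sqrt(3)*c/3) + c


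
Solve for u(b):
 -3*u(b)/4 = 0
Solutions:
 u(b) = 0


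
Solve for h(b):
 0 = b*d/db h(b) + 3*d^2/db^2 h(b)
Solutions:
 h(b) = C1 + C2*erf(sqrt(6)*b/6)


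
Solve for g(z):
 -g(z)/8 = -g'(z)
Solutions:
 g(z) = C1*exp(z/8)


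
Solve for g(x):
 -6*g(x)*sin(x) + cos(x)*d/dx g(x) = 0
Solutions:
 g(x) = C1/cos(x)^6


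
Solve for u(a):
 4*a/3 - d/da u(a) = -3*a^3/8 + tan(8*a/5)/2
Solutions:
 u(a) = C1 + 3*a^4/32 + 2*a^2/3 + 5*log(cos(8*a/5))/16


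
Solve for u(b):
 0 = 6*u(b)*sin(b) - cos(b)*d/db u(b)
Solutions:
 u(b) = C1/cos(b)^6


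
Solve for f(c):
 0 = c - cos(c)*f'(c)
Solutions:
 f(c) = C1 + Integral(c/cos(c), c)


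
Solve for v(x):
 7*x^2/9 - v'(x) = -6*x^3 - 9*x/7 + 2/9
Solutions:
 v(x) = C1 + 3*x^4/2 + 7*x^3/27 + 9*x^2/14 - 2*x/9


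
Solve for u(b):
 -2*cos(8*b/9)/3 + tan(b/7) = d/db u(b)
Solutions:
 u(b) = C1 - 7*log(cos(b/7)) - 3*sin(8*b/9)/4


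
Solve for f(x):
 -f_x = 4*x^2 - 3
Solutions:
 f(x) = C1 - 4*x^3/3 + 3*x


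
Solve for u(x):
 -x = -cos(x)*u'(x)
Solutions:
 u(x) = C1 + Integral(x/cos(x), x)


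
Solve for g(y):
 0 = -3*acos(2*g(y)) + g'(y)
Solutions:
 Integral(1/acos(2*_y), (_y, g(y))) = C1 + 3*y


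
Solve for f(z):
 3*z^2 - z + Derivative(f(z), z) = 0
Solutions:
 f(z) = C1 - z^3 + z^2/2


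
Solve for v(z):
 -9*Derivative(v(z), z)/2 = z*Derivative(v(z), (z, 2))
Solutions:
 v(z) = C1 + C2/z^(7/2)


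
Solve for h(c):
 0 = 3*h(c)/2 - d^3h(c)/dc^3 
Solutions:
 h(c) = C3*exp(2^(2/3)*3^(1/3)*c/2) + (C1*sin(2^(2/3)*3^(5/6)*c/4) + C2*cos(2^(2/3)*3^(5/6)*c/4))*exp(-2^(2/3)*3^(1/3)*c/4)


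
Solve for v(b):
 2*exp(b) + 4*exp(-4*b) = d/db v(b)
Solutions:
 v(b) = C1 + 2*exp(b) - exp(-4*b)


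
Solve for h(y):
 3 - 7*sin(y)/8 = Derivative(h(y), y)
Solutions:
 h(y) = C1 + 3*y + 7*cos(y)/8


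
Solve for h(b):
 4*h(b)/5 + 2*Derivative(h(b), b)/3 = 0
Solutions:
 h(b) = C1*exp(-6*b/5)


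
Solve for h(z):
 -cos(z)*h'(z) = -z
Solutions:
 h(z) = C1 + Integral(z/cos(z), z)


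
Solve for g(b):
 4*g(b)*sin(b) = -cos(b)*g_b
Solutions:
 g(b) = C1*cos(b)^4


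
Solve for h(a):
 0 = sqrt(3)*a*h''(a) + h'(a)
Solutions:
 h(a) = C1 + C2*a^(1 - sqrt(3)/3)


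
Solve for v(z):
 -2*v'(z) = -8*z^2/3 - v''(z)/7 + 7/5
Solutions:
 v(z) = C1 + C2*exp(14*z) + 4*z^3/9 + 2*z^2/21 - 1009*z/1470


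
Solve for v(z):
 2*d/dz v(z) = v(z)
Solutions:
 v(z) = C1*exp(z/2)


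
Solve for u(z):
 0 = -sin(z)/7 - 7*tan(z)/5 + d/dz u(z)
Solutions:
 u(z) = C1 - 7*log(cos(z))/5 - cos(z)/7


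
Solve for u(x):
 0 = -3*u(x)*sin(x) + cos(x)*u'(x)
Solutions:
 u(x) = C1/cos(x)^3


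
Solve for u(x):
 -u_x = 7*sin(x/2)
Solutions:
 u(x) = C1 + 14*cos(x/2)


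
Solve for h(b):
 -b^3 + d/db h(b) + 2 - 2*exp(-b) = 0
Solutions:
 h(b) = C1 + b^4/4 - 2*b - 2*exp(-b)


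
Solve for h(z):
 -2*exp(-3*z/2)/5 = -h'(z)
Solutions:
 h(z) = C1 - 4*exp(-3*z/2)/15


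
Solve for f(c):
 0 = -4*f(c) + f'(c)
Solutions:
 f(c) = C1*exp(4*c)


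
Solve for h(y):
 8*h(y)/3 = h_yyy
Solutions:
 h(y) = C3*exp(2*3^(2/3)*y/3) + (C1*sin(3^(1/6)*y) + C2*cos(3^(1/6)*y))*exp(-3^(2/3)*y/3)


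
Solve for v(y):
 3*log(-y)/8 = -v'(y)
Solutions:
 v(y) = C1 - 3*y*log(-y)/8 + 3*y/8


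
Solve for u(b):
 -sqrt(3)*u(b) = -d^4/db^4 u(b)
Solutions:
 u(b) = C1*exp(-3^(1/8)*b) + C2*exp(3^(1/8)*b) + C3*sin(3^(1/8)*b) + C4*cos(3^(1/8)*b)


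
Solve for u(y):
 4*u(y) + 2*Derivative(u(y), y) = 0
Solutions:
 u(y) = C1*exp(-2*y)


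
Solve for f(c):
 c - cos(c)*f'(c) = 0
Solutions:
 f(c) = C1 + Integral(c/cos(c), c)


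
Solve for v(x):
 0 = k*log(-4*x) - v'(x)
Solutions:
 v(x) = C1 + k*x*log(-x) + k*x*(-1 + 2*log(2))


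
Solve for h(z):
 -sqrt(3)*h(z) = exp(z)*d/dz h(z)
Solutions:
 h(z) = C1*exp(sqrt(3)*exp(-z))


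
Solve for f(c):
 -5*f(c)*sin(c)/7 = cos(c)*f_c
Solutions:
 f(c) = C1*cos(c)^(5/7)


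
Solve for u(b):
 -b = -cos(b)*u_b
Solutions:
 u(b) = C1 + Integral(b/cos(b), b)


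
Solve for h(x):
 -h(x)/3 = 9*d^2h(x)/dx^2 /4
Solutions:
 h(x) = C1*sin(2*sqrt(3)*x/9) + C2*cos(2*sqrt(3)*x/9)


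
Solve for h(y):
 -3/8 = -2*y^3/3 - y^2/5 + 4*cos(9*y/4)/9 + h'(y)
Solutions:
 h(y) = C1 + y^4/6 + y^3/15 - 3*y/8 - 16*sin(9*y/4)/81


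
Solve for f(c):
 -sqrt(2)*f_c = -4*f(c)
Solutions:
 f(c) = C1*exp(2*sqrt(2)*c)


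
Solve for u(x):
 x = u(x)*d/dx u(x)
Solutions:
 u(x) = -sqrt(C1 + x^2)
 u(x) = sqrt(C1 + x^2)


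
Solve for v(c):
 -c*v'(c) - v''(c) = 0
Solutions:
 v(c) = C1 + C2*erf(sqrt(2)*c/2)


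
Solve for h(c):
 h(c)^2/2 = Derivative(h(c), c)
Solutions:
 h(c) = -2/(C1 + c)


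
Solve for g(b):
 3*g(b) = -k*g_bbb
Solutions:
 g(b) = C1*exp(3^(1/3)*b*(-1/k)^(1/3)) + C2*exp(b*(-1/k)^(1/3)*(-3^(1/3) + 3^(5/6)*I)/2) + C3*exp(-b*(-1/k)^(1/3)*(3^(1/3) + 3^(5/6)*I)/2)


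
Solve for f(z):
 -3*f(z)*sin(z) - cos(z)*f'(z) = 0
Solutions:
 f(z) = C1*cos(z)^3


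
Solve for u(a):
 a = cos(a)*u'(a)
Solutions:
 u(a) = C1 + Integral(a/cos(a), a)


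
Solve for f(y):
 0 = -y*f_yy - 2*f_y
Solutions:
 f(y) = C1 + C2/y


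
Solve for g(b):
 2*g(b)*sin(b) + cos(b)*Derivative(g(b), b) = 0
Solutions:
 g(b) = C1*cos(b)^2


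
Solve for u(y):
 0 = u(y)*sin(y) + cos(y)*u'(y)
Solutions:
 u(y) = C1*cos(y)


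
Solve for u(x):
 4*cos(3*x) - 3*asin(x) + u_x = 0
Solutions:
 u(x) = C1 + 3*x*asin(x) + 3*sqrt(1 - x^2) - 4*sin(3*x)/3


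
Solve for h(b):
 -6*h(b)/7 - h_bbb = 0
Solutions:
 h(b) = C3*exp(-6^(1/3)*7^(2/3)*b/7) + (C1*sin(2^(1/3)*3^(5/6)*7^(2/3)*b/14) + C2*cos(2^(1/3)*3^(5/6)*7^(2/3)*b/14))*exp(6^(1/3)*7^(2/3)*b/14)


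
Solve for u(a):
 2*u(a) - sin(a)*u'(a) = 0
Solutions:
 u(a) = C1*(cos(a) - 1)/(cos(a) + 1)


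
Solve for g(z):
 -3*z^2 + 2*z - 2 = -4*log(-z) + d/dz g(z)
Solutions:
 g(z) = C1 - z^3 + z^2 + 4*z*log(-z) - 6*z


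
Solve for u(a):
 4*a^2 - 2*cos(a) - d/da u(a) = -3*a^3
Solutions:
 u(a) = C1 + 3*a^4/4 + 4*a^3/3 - 2*sin(a)


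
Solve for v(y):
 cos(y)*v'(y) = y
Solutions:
 v(y) = C1 + Integral(y/cos(y), y)


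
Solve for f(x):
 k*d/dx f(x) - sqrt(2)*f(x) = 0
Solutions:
 f(x) = C1*exp(sqrt(2)*x/k)


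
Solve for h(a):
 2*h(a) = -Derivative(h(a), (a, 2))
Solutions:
 h(a) = C1*sin(sqrt(2)*a) + C2*cos(sqrt(2)*a)


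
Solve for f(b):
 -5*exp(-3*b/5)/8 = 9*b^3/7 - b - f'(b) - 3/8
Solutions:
 f(b) = C1 + 9*b^4/28 - b^2/2 - 3*b/8 - 25*exp(-3*b/5)/24


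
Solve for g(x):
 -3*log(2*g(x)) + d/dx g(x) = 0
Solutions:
 -Integral(1/(log(_y) + log(2)), (_y, g(x)))/3 = C1 - x


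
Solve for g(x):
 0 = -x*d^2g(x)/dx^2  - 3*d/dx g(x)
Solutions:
 g(x) = C1 + C2/x^2


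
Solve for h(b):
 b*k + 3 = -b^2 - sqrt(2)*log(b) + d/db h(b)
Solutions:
 h(b) = C1 + b^3/3 + b^2*k/2 + sqrt(2)*b*log(b) - sqrt(2)*b + 3*b


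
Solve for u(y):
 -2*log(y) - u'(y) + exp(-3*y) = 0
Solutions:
 u(y) = C1 - 2*y*log(y) + 2*y - exp(-3*y)/3


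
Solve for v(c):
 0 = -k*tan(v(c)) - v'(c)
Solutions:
 v(c) = pi - asin(C1*exp(-c*k))
 v(c) = asin(C1*exp(-c*k))


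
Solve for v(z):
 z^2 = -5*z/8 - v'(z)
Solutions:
 v(z) = C1 - z^3/3 - 5*z^2/16


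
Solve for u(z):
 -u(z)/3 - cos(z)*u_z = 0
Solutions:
 u(z) = C1*(sin(z) - 1)^(1/6)/(sin(z) + 1)^(1/6)


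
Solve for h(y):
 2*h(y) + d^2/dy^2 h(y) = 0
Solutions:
 h(y) = C1*sin(sqrt(2)*y) + C2*cos(sqrt(2)*y)


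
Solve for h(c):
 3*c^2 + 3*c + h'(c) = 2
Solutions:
 h(c) = C1 - c^3 - 3*c^2/2 + 2*c


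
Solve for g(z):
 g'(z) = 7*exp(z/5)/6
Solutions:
 g(z) = C1 + 35*exp(z/5)/6


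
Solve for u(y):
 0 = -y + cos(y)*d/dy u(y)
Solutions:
 u(y) = C1 + Integral(y/cos(y), y)


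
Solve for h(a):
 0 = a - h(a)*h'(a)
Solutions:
 h(a) = -sqrt(C1 + a^2)
 h(a) = sqrt(C1 + a^2)


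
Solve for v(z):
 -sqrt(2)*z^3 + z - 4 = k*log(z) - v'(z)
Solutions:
 v(z) = C1 + k*z*log(z) - k*z + sqrt(2)*z^4/4 - z^2/2 + 4*z


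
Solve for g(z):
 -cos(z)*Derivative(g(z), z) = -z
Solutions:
 g(z) = C1 + Integral(z/cos(z), z)


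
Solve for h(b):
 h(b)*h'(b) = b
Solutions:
 h(b) = -sqrt(C1 + b^2)
 h(b) = sqrt(C1 + b^2)


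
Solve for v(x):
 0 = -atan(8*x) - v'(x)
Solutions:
 v(x) = C1 - x*atan(8*x) + log(64*x^2 + 1)/16


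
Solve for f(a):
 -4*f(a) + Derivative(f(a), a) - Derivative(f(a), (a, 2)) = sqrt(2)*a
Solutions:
 f(a) = -sqrt(2)*a/4 + (C1*sin(sqrt(15)*a/2) + C2*cos(sqrt(15)*a/2))*exp(a/2) - sqrt(2)/16


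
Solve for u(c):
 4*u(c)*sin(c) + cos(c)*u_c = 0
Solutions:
 u(c) = C1*cos(c)^4


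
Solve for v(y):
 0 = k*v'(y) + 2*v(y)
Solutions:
 v(y) = C1*exp(-2*y/k)


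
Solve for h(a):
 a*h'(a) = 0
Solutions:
 h(a) = C1


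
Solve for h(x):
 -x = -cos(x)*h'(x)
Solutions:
 h(x) = C1 + Integral(x/cos(x), x)


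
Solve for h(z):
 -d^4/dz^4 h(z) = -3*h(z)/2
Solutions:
 h(z) = C1*exp(-2^(3/4)*3^(1/4)*z/2) + C2*exp(2^(3/4)*3^(1/4)*z/2) + C3*sin(2^(3/4)*3^(1/4)*z/2) + C4*cos(2^(3/4)*3^(1/4)*z/2)


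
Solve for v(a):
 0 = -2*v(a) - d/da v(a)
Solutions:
 v(a) = C1*exp(-2*a)


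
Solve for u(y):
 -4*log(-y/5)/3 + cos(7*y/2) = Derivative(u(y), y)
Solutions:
 u(y) = C1 - 4*y*log(-y)/3 + 4*y/3 + 4*y*log(5)/3 + 2*sin(7*y/2)/7


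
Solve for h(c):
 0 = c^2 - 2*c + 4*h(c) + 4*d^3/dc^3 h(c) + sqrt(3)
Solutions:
 h(c) = C3*exp(-c) - c^2/4 + c/2 + (C1*sin(sqrt(3)*c/2) + C2*cos(sqrt(3)*c/2))*exp(c/2) - sqrt(3)/4


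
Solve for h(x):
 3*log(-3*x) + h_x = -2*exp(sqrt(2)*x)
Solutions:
 h(x) = C1 - 3*x*log(-x) + 3*x*(1 - log(3)) - sqrt(2)*exp(sqrt(2)*x)


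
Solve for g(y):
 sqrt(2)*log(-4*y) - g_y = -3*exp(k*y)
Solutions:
 g(y) = C1 + sqrt(2)*y*log(-y) + sqrt(2)*y*(-1 + 2*log(2)) + Piecewise((3*exp(k*y)/k, Ne(k, 0)), (3*y, True))


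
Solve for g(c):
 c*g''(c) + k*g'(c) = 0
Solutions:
 g(c) = C1 + c^(1 - re(k))*(C2*sin(log(c)*Abs(im(k))) + C3*cos(log(c)*im(k)))


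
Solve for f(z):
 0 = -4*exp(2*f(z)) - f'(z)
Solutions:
 f(z) = log(-sqrt(-1/(C1 - 4*z))) - log(2)/2
 f(z) = log(-1/(C1 - 4*z))/2 - log(2)/2


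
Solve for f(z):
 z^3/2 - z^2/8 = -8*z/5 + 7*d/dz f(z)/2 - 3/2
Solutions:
 f(z) = C1 + z^4/28 - z^3/84 + 8*z^2/35 + 3*z/7


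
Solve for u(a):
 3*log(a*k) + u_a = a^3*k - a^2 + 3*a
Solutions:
 u(a) = C1 + a^4*k/4 - a^3/3 + 3*a^2/2 - 3*a*log(a*k) + 3*a


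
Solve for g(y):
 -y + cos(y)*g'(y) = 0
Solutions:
 g(y) = C1 + Integral(y/cos(y), y)


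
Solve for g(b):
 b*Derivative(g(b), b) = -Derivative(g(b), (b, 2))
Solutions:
 g(b) = C1 + C2*erf(sqrt(2)*b/2)


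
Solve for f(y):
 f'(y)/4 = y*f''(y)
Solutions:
 f(y) = C1 + C2*y^(5/4)


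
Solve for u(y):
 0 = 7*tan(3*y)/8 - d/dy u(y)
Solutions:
 u(y) = C1 - 7*log(cos(3*y))/24


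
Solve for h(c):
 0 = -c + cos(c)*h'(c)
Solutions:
 h(c) = C1 + Integral(c/cos(c), c)


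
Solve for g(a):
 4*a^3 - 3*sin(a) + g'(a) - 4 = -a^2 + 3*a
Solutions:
 g(a) = C1 - a^4 - a^3/3 + 3*a^2/2 + 4*a - 3*cos(a)


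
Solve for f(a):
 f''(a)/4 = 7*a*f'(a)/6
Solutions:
 f(a) = C1 + C2*erfi(sqrt(21)*a/3)


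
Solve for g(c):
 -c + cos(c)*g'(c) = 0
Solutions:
 g(c) = C1 + Integral(c/cos(c), c)


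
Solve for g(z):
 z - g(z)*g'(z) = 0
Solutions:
 g(z) = -sqrt(C1 + z^2)
 g(z) = sqrt(C1 + z^2)


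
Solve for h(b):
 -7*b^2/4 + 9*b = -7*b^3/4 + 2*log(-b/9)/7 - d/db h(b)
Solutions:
 h(b) = C1 - 7*b^4/16 + 7*b^3/12 - 9*b^2/2 + 2*b*log(-b)/7 + 2*b*(-2*log(3) - 1)/7


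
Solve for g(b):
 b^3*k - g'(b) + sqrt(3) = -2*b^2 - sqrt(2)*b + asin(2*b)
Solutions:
 g(b) = C1 + b^4*k/4 + 2*b^3/3 + sqrt(2)*b^2/2 - b*asin(2*b) + sqrt(3)*b - sqrt(1 - 4*b^2)/2


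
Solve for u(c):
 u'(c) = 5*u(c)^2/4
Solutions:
 u(c) = -4/(C1 + 5*c)


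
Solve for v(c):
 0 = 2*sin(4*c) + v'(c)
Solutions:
 v(c) = C1 + cos(4*c)/2


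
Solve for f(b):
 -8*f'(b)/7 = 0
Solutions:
 f(b) = C1


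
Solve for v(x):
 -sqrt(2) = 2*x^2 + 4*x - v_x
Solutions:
 v(x) = C1 + 2*x^3/3 + 2*x^2 + sqrt(2)*x


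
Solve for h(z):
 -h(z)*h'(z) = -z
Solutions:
 h(z) = -sqrt(C1 + z^2)
 h(z) = sqrt(C1 + z^2)


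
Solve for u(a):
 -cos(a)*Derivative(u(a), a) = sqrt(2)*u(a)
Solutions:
 u(a) = C1*(sin(a) - 1)^(sqrt(2)/2)/(sin(a) + 1)^(sqrt(2)/2)


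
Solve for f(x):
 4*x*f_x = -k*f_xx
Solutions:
 f(x) = C1 + C2*sqrt(k)*erf(sqrt(2)*x*sqrt(1/k))


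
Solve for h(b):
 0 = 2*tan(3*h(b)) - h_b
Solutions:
 h(b) = -asin(C1*exp(6*b))/3 + pi/3
 h(b) = asin(C1*exp(6*b))/3


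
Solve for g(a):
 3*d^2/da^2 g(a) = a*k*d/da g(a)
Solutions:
 g(a) = Piecewise((-sqrt(6)*sqrt(pi)*C1*erf(sqrt(6)*a*sqrt(-k)/6)/(2*sqrt(-k)) - C2, (k > 0) | (k < 0)), (-C1*a - C2, True))


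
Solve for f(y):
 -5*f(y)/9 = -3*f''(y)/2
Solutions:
 f(y) = C1*exp(-sqrt(30)*y/9) + C2*exp(sqrt(30)*y/9)


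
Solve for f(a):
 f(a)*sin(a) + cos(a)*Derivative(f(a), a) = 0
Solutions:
 f(a) = C1*cos(a)


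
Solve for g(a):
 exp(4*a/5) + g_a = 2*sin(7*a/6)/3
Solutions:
 g(a) = C1 - 5*exp(4*a/5)/4 - 4*cos(7*a/6)/7


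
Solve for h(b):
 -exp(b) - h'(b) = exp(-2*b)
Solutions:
 h(b) = C1 - exp(b) + exp(-2*b)/2


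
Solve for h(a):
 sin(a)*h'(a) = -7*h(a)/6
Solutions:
 h(a) = C1*(cos(a) + 1)^(7/12)/(cos(a) - 1)^(7/12)


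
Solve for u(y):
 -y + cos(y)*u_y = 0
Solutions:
 u(y) = C1 + Integral(y/cos(y), y)


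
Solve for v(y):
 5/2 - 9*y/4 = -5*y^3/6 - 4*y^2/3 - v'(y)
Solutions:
 v(y) = C1 - 5*y^4/24 - 4*y^3/9 + 9*y^2/8 - 5*y/2


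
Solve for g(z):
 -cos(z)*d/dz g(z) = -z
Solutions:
 g(z) = C1 + Integral(z/cos(z), z)


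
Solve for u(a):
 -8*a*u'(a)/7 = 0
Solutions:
 u(a) = C1


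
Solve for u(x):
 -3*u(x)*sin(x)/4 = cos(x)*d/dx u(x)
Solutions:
 u(x) = C1*cos(x)^(3/4)


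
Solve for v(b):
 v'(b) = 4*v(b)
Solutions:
 v(b) = C1*exp(4*b)


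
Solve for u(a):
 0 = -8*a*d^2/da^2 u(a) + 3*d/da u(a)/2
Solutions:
 u(a) = C1 + C2*a^(19/16)


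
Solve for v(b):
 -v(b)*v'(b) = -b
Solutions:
 v(b) = -sqrt(C1 + b^2)
 v(b) = sqrt(C1 + b^2)


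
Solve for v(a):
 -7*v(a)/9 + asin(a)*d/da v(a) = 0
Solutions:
 v(a) = C1*exp(7*Integral(1/asin(a), a)/9)


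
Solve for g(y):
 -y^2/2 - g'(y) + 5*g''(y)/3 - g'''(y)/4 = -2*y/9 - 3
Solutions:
 g(y) = C1 + C2*exp(2*y/3) + C3*exp(6*y) - y^3/6 - 13*y^2/18 + 91*y/108


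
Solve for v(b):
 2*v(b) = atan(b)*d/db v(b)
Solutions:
 v(b) = C1*exp(2*Integral(1/atan(b), b))


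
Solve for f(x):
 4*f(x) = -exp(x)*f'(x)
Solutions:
 f(x) = C1*exp(4*exp(-x))


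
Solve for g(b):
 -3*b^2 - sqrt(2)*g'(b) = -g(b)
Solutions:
 g(b) = C1*exp(sqrt(2)*b/2) + 3*b^2 + 6*sqrt(2)*b + 12


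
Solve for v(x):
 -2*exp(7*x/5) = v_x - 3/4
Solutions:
 v(x) = C1 + 3*x/4 - 10*exp(7*x/5)/7


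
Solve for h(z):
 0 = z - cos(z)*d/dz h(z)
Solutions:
 h(z) = C1 + Integral(z/cos(z), z)


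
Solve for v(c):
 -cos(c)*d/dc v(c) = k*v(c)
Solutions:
 v(c) = C1*exp(k*(log(sin(c) - 1) - log(sin(c) + 1))/2)


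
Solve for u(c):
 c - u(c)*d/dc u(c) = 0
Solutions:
 u(c) = -sqrt(C1 + c^2)
 u(c) = sqrt(C1 + c^2)


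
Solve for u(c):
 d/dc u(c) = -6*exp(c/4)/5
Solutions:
 u(c) = C1 - 24*exp(c/4)/5


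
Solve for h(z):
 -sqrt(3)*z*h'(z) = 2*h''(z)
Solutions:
 h(z) = C1 + C2*erf(3^(1/4)*z/2)


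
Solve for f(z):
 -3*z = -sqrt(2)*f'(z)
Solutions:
 f(z) = C1 + 3*sqrt(2)*z^2/4


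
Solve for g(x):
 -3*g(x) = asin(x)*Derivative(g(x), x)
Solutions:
 g(x) = C1*exp(-3*Integral(1/asin(x), x))


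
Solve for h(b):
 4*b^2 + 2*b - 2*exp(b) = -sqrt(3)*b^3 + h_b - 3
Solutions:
 h(b) = C1 + sqrt(3)*b^4/4 + 4*b^3/3 + b^2 + 3*b - 2*exp(b)


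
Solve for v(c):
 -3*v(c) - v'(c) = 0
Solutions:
 v(c) = C1*exp(-3*c)


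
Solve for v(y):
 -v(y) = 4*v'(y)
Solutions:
 v(y) = C1*exp(-y/4)


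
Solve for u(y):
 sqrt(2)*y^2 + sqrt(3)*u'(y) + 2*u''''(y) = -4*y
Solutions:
 u(y) = C1 + C4*exp(-2^(2/3)*3^(1/6)*y/2) - sqrt(6)*y^3/9 - 2*sqrt(3)*y^2/3 + (C2*sin(6^(2/3)*y/4) + C3*cos(6^(2/3)*y/4))*exp(2^(2/3)*3^(1/6)*y/4)


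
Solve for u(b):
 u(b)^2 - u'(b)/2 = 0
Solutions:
 u(b) = -1/(C1 + 2*b)


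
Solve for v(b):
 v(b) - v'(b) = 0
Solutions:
 v(b) = C1*exp(b)


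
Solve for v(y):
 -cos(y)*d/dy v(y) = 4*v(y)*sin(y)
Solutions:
 v(y) = C1*cos(y)^4


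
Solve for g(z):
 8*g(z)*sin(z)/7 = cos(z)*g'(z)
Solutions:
 g(z) = C1/cos(z)^(8/7)


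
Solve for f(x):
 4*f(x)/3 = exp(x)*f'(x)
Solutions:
 f(x) = C1*exp(-4*exp(-x)/3)


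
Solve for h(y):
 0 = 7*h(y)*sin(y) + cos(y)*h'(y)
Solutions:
 h(y) = C1*cos(y)^7


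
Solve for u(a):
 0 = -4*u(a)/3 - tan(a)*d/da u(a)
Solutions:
 u(a) = C1/sin(a)^(4/3)


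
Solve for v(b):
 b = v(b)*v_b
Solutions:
 v(b) = -sqrt(C1 + b^2)
 v(b) = sqrt(C1 + b^2)


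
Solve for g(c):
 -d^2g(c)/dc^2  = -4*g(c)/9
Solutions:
 g(c) = C1*exp(-2*c/3) + C2*exp(2*c/3)


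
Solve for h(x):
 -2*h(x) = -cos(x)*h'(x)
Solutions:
 h(x) = C1*(sin(x) + 1)/(sin(x) - 1)


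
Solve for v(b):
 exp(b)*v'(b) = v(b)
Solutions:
 v(b) = C1*exp(-exp(-b))


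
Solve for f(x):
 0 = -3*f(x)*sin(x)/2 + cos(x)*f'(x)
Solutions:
 f(x) = C1/cos(x)^(3/2)


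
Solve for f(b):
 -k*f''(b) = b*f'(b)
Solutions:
 f(b) = C1 + C2*sqrt(k)*erf(sqrt(2)*b*sqrt(1/k)/2)


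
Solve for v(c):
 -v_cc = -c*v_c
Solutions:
 v(c) = C1 + C2*erfi(sqrt(2)*c/2)


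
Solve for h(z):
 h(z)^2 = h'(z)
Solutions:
 h(z) = -1/(C1 + z)


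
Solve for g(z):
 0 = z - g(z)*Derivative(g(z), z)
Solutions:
 g(z) = -sqrt(C1 + z^2)
 g(z) = sqrt(C1 + z^2)


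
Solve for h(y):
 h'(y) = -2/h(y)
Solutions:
 h(y) = -sqrt(C1 - 4*y)
 h(y) = sqrt(C1 - 4*y)


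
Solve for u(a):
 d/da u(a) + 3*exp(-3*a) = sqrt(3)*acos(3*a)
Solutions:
 u(a) = C1 + sqrt(3)*a*acos(3*a) - sqrt(3)*sqrt(1 - 9*a^2)/3 + exp(-3*a)
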